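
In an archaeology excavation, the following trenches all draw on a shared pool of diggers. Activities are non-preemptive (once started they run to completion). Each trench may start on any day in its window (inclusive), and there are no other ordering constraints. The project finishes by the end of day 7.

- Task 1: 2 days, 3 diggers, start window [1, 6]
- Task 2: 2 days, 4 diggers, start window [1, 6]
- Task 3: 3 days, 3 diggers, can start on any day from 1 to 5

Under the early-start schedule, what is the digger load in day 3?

3

At early start, day 3 has: Task 3.
Demand: 3 = 3.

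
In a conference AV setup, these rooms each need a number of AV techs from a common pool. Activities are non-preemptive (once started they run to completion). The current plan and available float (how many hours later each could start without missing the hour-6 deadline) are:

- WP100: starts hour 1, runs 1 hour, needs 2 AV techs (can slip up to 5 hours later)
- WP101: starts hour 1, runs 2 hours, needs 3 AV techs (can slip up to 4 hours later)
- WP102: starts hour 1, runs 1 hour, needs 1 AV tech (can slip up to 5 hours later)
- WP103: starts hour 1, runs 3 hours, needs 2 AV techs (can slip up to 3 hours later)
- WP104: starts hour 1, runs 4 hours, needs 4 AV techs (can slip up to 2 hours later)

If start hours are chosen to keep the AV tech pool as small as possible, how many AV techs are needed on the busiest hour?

6

Early-start (WP100@1, WP101@1, WP102@1, WP103@1, WP104@1) gives peak 12: h1:12  h2:9  h3:6  h4:4  h5:0  h6:0.
Shift WP103→2, WP104→3.
Schedule WP100@1, WP101@1, WP102@1, WP103@2, WP104@3: h1:6  h2:5  h3:6  h4:6  h5:4  h6:4 — peak 6.
Total AV tech-hours = 31 over 6 hours ⇒ peak ≥ ⌈31/6⌉ = 6, so 6 is optimal.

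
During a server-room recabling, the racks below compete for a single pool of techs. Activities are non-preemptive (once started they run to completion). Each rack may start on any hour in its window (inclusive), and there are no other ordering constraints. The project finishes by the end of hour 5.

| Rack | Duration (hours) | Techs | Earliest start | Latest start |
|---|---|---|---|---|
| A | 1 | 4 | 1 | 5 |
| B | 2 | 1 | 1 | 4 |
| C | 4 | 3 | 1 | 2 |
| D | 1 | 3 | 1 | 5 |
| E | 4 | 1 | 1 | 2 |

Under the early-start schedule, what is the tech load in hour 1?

At early start, hour 1 has: A, B, C, D, E.
Demand: 4 + 1 + 3 + 3 + 1 = 12.

12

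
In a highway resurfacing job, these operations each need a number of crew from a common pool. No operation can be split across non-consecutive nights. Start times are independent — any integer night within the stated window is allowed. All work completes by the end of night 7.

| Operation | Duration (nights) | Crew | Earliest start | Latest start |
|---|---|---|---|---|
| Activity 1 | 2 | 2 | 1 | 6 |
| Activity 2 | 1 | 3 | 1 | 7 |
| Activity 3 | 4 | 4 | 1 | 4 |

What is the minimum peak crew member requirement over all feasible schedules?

Early-start (Activity 1@1, Activity 2@1, Activity 3@1) gives peak 9: n1:9  n2:6  n3:4  n4:4  n5:0  n6:0  n7:0.
Shift Activity 2→3, Activity 3→4.
Schedule Activity 1@1, Activity 2@3, Activity 3@4: n1:2  n2:2  n3:3  n4:4  n5:4  n6:4  n7:4 — peak 4.
Total crew member-nights = 23 over 7 nights ⇒ peak ≥ ⌈23/7⌉ = 4, so 4 is optimal.

4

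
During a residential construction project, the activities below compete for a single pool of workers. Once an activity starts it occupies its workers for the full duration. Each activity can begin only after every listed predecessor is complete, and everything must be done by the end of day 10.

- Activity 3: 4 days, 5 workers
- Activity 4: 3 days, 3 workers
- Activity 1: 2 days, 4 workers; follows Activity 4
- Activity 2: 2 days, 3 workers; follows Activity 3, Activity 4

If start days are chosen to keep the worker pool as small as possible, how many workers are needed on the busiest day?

Early-start (Activity 3@1, Activity 4@1, Activity 1@4, Activity 2@5) gives peak 9: d1:8  d2:8  d3:8  d4:9  d5:7  d6:3  d7:0  d8:0  d9:0  d10:0.
Shift Activity 4→5, Activity 1→8, Activity 2→8.
Schedule Activity 3@1, Activity 4@5, Activity 1@8, Activity 2@8: d1:5  d2:5  d3:5  d4:5  d5:3  d6:3  d7:3  d8:7  d9:7  d10:0 — peak 7.

7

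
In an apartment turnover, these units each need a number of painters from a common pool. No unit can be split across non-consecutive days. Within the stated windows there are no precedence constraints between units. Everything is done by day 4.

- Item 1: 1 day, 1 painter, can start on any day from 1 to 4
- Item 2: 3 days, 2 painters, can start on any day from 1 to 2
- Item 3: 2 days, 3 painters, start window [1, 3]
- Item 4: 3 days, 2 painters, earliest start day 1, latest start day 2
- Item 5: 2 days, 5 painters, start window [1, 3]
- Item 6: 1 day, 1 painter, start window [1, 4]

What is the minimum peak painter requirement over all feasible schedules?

9

Early-start (Item 1@1, Item 2@1, Item 3@1, Item 4@1, Item 5@1, Item 6@1) gives peak 14: d1:14  d2:12  d3:4  d4:0.
Shift Item 5→3.
Schedule Item 1@1, Item 2@1, Item 3@1, Item 4@1, Item 5@3, Item 6@1: d1:9  d2:7  d3:9  d4:5 — peak 9.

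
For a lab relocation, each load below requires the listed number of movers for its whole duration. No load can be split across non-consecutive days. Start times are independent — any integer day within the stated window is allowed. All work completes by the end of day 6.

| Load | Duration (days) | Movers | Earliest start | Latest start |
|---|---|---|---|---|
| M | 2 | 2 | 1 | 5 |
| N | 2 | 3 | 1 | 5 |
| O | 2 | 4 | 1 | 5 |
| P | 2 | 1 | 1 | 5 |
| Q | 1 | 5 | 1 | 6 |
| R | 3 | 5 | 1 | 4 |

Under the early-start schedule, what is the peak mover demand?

Early-start schedule: M@1, N@1, O@1, P@1, Q@1, R@1.
Load per day: day 1: 20, day 2: 15, day 3: 5, day 4: 0, day 5: 0, day 6: 0.
Peak is 20.

20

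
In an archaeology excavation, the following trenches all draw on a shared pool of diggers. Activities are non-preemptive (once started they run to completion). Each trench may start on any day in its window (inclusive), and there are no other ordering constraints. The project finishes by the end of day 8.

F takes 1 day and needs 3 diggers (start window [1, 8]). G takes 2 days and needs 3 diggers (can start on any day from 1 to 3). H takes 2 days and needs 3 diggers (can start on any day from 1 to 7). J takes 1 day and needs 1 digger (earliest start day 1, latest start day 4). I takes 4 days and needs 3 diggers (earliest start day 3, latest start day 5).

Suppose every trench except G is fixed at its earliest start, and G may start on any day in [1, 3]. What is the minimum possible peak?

7

G@1: d1:10  d2:6  d3:3  d4:3  d5:3  d6:3  d7:0  d8:0 → peak 10
G@2: d1:7  d2:6  d3:6  d4:3  d5:3  d6:3  d7:0  d8:0 → peak 7
G@3: d1:7  d2:3  d3:6  d4:6  d5:3  d6:3  d7:0  d8:0 → peak 7
Best is G@2, peak 7.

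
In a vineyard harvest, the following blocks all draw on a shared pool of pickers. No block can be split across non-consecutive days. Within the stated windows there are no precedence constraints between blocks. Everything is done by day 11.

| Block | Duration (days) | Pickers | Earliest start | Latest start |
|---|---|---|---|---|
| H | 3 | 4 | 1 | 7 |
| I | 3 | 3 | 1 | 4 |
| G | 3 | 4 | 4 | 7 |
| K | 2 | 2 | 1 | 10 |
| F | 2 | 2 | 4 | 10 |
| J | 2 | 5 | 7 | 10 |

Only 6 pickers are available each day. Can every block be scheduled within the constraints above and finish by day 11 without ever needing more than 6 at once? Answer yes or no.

yes

Schedule H@1, I@4, G@7, K@1, F@4, J@10: d1:6  d2:6  d3:4  d4:5  d5:5  d6:3  d7:4  d8:4  d9:4  d10:5  d11:5 — peak 6 ≤ 6.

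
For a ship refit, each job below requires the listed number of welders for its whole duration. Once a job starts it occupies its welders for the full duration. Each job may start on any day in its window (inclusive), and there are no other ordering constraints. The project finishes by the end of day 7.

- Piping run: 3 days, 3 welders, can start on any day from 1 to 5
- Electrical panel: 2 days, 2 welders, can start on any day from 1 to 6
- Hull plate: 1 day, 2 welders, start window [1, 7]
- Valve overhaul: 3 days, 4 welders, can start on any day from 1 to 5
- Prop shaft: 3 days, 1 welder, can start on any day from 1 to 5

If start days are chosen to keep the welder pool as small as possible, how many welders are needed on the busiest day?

Early-start (Piping run@1, Electrical panel@1, Hull plate@1, Valve overhaul@1, Prop shaft@1) gives peak 12: d1:12  d2:10  d3:8  d4:0  d5:0  d6:0  d7:0.
Shift Hull plate→3, Valve overhaul→4, Prop shaft→4.
Schedule Piping run@1, Electrical panel@1, Hull plate@3, Valve overhaul@4, Prop shaft@4: d1:5  d2:5  d3:5  d4:5  d5:5  d6:5  d7:0 — peak 5.
Total welder-days = 30 over 7 days ⇒ peak ≥ ⌈30/7⌉ = 5, so 5 is optimal.

5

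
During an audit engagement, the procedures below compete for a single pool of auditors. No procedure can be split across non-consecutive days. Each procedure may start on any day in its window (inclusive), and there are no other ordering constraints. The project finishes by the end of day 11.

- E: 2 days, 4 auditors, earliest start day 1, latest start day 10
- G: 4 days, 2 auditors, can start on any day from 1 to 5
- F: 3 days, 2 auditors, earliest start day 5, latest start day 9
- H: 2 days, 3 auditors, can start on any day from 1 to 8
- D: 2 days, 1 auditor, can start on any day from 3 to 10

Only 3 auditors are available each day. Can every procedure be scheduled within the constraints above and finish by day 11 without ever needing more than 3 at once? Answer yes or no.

no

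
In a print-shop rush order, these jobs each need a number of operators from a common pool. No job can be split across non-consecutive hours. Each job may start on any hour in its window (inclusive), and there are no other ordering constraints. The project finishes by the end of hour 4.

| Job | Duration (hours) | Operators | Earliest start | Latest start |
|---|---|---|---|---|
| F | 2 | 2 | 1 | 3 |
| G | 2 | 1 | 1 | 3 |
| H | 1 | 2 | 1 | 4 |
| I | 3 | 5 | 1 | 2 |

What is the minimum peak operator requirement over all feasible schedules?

Early-start (F@1, G@1, H@1, I@1) gives peak 10: h1:10  h2:8  h3:5  h4:0.
Shift G→3, I→2.
Schedule F@1, G@3, H@1, I@2: h1:4  h2:7  h3:6  h4:6 — peak 7.

7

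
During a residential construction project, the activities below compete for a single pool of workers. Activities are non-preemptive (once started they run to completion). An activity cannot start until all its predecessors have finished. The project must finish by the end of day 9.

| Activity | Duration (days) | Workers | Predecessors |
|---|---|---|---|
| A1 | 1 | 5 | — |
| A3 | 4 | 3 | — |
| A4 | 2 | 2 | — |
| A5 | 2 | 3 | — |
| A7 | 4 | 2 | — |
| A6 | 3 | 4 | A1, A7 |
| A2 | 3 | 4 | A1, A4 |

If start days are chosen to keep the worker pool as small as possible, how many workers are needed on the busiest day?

7

Early-start (A1@1, A3@1, A4@1, A5@1, A7@1, A6@5, A2@3) gives peak 15: d1:15  d2:10  d3:9  d4:9  d5:8  d6:4  d7:4  d8:0  d9:0.
Shift A3→5, A4→2, A5→2, A6→7, A2→4.
Schedule A1@1, A3@5, A4@2, A5@2, A7@1, A6@7, A2@4: d1:7  d2:7  d3:7  d4:6  d5:7  d6:7  d7:7  d8:7  d9:4 — peak 7.
Total worker-days = 59 over 9 days ⇒ peak ≥ ⌈59/9⌉ = 7, so 7 is optimal.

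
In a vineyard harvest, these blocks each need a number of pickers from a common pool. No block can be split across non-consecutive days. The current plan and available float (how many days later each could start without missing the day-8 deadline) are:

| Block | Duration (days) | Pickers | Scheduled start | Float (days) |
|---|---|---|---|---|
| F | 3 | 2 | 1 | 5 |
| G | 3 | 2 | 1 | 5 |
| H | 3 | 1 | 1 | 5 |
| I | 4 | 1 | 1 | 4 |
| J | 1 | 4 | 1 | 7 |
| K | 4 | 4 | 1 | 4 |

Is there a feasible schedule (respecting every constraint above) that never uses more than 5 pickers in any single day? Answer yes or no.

yes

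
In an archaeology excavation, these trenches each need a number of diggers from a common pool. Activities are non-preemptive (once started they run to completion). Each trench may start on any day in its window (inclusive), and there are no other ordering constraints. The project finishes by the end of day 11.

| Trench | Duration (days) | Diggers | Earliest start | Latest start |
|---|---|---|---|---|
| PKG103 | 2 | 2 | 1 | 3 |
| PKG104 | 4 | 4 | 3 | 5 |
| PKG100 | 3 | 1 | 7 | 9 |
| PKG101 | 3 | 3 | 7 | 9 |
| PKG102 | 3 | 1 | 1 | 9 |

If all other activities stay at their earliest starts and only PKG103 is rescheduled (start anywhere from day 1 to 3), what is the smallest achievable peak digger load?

5

PKG103@1: d1:3  d2:3  d3:5  d4:4  d5:4  d6:4  d7:4  d8:4  d9:4  d10:0  d11:0 → peak 5
PKG103@2: d1:1  d2:3  d3:7  d4:4  d5:4  d6:4  d7:4  d8:4  d9:4  d10:0  d11:0 → peak 7
PKG103@3: d1:1  d2:1  d3:7  d4:6  d5:4  d6:4  d7:4  d8:4  d9:4  d10:0  d11:0 → peak 7
Best is PKG103@1, peak 5.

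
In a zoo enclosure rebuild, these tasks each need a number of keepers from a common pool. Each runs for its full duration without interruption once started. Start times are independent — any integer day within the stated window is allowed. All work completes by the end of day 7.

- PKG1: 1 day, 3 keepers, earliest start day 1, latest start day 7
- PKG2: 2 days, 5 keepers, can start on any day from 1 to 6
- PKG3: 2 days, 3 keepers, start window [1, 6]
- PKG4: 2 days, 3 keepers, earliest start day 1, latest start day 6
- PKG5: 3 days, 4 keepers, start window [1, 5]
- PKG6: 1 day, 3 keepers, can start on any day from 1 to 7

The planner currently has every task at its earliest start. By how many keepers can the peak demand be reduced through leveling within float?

14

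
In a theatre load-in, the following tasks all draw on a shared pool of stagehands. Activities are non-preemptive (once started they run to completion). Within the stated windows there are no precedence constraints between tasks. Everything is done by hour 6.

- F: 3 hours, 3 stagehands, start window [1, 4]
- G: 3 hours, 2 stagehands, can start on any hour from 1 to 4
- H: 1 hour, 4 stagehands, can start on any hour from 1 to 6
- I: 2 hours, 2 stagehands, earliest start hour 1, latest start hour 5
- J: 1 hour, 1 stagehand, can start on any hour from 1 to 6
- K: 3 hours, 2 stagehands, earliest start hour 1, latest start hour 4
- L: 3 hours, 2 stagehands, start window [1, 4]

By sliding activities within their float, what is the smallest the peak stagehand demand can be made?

Early-start (F@1, G@1, H@1, I@1, J@1, K@1, L@1) gives peak 16: h1:16  h2:11  h3:9  h4:0  h5:0  h6:0.
Shift H→4, I→5, J→4, L→4.
Schedule F@1, G@1, H@4, I@5, J@4, K@1, L@4: h1:7  h2:7  h3:7  h4:7  h5:4  h6:4 — peak 7.

7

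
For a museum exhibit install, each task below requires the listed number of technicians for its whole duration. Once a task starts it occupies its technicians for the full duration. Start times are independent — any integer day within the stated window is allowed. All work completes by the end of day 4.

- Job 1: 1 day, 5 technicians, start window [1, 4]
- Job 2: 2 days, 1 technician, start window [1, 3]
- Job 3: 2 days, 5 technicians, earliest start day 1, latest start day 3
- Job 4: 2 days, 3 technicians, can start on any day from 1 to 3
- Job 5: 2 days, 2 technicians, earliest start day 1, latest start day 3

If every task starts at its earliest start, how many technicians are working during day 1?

16

At early start, day 1 has: Job 1, Job 2, Job 3, Job 4, Job 5.
Demand: 5 + 1 + 5 + 3 + 2 = 16.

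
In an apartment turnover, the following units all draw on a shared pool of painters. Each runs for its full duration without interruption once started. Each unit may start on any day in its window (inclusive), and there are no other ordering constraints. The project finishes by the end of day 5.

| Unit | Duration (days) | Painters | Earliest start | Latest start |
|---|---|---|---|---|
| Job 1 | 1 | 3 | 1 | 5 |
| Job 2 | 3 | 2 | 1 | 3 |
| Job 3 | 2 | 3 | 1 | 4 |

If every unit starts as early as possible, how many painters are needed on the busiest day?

Early-start schedule: Job 1@1, Job 2@1, Job 3@1.
Load per day: day 1: 8, day 2: 5, day 3: 2, day 4: 0, day 5: 0.
Peak is 8.

8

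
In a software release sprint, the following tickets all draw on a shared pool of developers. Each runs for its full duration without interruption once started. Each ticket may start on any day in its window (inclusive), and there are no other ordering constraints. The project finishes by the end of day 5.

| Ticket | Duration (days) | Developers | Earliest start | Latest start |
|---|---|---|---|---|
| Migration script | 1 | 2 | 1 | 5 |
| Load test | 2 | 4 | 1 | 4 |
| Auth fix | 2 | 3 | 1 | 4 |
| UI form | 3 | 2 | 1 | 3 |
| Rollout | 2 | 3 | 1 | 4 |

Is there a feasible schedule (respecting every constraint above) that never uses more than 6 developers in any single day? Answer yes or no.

Schedule Migration script@1, Load test@2, Auth fix@4, UI form@1, Rollout@4: d1:4  d2:6  d3:6  d4:6  d5:6 — peak 6 ≤ 6.

yes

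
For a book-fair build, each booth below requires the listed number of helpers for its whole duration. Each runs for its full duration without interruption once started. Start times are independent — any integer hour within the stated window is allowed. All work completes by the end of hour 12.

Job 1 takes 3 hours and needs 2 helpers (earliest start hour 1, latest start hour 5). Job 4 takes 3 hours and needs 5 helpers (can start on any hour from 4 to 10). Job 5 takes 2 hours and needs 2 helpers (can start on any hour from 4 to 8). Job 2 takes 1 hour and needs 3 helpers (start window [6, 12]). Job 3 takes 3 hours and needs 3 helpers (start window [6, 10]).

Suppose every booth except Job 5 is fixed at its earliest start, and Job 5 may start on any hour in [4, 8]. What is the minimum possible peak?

11

Job 5@4: h1:2  h2:2  h3:2  h4:7  h5:7  h6:11  h7:3  h8:3  h9:0  h10:0  h11:0  h12:0 → peak 11
Job 5@5: h1:2  h2:2  h3:2  h4:5  h5:7  h6:13  h7:3  h8:3  h9:0  h10:0  h11:0  h12:0 → peak 13
Job 5@6: h1:2  h2:2  h3:2  h4:5  h5:5  h6:13  h7:5  h8:3  h9:0  h10:0  h11:0  h12:0 → peak 13
Job 5@7: h1:2  h2:2  h3:2  h4:5  h5:5  h6:11  h7:5  h8:5  h9:0  h10:0  h11:0  h12:0 → peak 11
Job 5@8: h1:2  h2:2  h3:2  h4:5  h5:5  h6:11  h7:3  h8:5  h9:2  h10:0  h11:0  h12:0 → peak 11
Best is Job 5@4, peak 11.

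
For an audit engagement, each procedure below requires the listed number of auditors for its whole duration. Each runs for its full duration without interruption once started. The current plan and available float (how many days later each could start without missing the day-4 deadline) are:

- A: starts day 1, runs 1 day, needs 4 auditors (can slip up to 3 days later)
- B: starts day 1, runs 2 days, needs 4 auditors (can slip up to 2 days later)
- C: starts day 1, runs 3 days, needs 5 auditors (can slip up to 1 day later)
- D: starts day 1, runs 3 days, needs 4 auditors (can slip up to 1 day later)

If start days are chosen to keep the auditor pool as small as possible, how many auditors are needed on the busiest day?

13

Early-start (A@1, B@1, C@1, D@1) gives peak 17: d1:17  d2:13  d3:9  d4:0.
Shift D→2.
Schedule A@1, B@1, C@1, D@2: d1:13  d2:13  d3:9  d4:4 — peak 13.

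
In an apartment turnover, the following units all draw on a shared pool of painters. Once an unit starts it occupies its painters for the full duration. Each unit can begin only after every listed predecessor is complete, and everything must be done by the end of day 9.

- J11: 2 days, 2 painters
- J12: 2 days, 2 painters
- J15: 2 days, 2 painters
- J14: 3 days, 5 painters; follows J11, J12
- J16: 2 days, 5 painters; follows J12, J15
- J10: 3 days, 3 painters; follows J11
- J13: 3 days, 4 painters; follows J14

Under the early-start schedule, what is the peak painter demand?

Early-start schedule: J11@1, J12@1, J15@1, J14@3, J16@3, J10@3, J13@6.
Load per day: day 1: 6, day 2: 6, day 3: 13, day 4: 13, day 5: 8, day 6: 4, day 7: 4, day 8: 4, day 9: 0.
Peak is 13.

13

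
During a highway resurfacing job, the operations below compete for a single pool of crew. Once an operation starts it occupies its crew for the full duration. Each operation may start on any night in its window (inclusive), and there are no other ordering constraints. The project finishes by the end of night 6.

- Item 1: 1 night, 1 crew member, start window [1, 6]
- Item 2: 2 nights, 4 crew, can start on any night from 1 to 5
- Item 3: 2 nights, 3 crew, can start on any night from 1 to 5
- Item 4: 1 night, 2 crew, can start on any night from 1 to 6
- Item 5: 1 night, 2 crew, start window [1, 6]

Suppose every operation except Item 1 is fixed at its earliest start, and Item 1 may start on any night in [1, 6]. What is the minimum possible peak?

Item 1@1: n1:12  n2:7  n3:0  n4:0  n5:0  n6:0 → peak 12
Item 1@2: n1:11  n2:8  n3:0  n4:0  n5:0  n6:0 → peak 11
Item 1@3: n1:11  n2:7  n3:1  n4:0  n5:0  n6:0 → peak 11
Item 1@4: n1:11  n2:7  n3:0  n4:1  n5:0  n6:0 → peak 11
Item 1@5: n1:11  n2:7  n3:0  n4:0  n5:1  n6:0 → peak 11
Item 1@6: n1:11  n2:7  n3:0  n4:0  n5:0  n6:1 → peak 11
Best is Item 1@2, peak 11.

11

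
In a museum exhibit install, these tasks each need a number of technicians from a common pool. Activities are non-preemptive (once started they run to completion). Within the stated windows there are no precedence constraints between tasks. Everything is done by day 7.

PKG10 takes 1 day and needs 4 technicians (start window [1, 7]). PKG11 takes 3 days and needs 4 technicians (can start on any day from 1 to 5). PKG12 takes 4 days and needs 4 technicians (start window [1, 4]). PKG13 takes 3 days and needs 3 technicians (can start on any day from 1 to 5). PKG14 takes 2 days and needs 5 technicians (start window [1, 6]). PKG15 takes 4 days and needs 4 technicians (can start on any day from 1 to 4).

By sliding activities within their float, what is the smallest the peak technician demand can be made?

11

Early-start (PKG10@1, PKG11@1, PKG12@1, PKG13@1, PKG14@1, PKG15@1) gives peak 24: d1:24  d2:20  d3:15  d4:8  d5:0  d6:0  d7:0.
Shift PKG12→2, PKG14→6, PKG15→4.
Schedule PKG10@1, PKG11@1, PKG12@2, PKG13@1, PKG14@6, PKG15@4: d1:11  d2:11  d3:11  d4:8  d5:8  d6:9  d7:9 — peak 11.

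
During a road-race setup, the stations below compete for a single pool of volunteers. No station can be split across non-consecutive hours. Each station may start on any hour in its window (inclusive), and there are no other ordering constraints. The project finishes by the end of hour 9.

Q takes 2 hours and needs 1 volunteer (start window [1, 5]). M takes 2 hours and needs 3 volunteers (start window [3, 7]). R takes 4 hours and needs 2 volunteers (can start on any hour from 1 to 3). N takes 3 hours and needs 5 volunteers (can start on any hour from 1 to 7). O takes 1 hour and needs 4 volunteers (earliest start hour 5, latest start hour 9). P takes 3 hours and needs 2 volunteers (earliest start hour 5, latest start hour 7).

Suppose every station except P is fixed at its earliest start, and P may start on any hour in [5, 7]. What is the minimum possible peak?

P@5: h1:8  h2:8  h3:10  h4:5  h5:6  h6:2  h7:2  h8:0  h9:0 → peak 10
P@6: h1:8  h2:8  h3:10  h4:5  h5:4  h6:2  h7:2  h8:2  h9:0 → peak 10
P@7: h1:8  h2:8  h3:10  h4:5  h5:4  h6:0  h7:2  h8:2  h9:2 → peak 10
Best is P@5, peak 10.

10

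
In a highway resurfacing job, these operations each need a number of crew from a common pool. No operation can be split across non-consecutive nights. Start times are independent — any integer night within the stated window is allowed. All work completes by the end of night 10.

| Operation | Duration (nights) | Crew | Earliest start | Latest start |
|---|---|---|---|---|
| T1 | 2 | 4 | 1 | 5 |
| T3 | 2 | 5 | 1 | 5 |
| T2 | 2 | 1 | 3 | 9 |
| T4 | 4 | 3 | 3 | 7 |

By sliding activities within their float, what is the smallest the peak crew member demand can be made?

Early-start (T1@1, T3@1, T2@3, T4@3) gives peak 9: n1:9  n2:9  n3:4  n4:4  n5:3  n6:3  n7:0  n8:0  n9:0  n10:0.
Shift T3→3, T2→5, T4→5.
Schedule T1@1, T3@3, T2@5, T4@5: n1:4  n2:4  n3:5  n4:5  n5:4  n6:4  n7:3  n8:3  n9:0  n10:0 — peak 5.

5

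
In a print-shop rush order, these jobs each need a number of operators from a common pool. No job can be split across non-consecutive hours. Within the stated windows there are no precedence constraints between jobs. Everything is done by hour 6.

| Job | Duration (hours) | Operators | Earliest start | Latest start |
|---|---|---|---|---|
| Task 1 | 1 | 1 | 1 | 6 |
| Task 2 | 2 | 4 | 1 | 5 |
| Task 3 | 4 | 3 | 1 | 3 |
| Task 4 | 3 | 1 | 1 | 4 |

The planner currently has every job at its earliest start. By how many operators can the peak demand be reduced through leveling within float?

Early-start peak: h1:9  h2:8  h3:4  h4:3  h5:0  h6:0 ⇒ 9.
Leveled (Task 1@1, Task 2@5, Task 3@1, Task 4@2): h1:4  h2:4  h3:4  h4:4  h5:4  h6:4 ⇒ 4.
Reduction 9 − 4 = 5.

5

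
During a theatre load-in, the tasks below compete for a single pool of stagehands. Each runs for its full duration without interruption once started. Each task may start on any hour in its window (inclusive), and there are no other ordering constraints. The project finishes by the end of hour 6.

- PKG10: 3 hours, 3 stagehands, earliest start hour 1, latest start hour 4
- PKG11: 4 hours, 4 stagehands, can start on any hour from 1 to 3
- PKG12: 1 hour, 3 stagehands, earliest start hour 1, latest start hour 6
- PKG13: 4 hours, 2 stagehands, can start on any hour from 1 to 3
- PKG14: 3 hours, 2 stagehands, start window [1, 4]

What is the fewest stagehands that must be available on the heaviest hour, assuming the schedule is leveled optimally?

9

Early-start (PKG10@1, PKG11@1, PKG12@1, PKG13@1, PKG14@1) gives peak 14: h1:14  h2:11  h3:11  h4:6  h5:0  h6:0.
Shift PKG12→5, PKG14→4.
Schedule PKG10@1, PKG11@1, PKG12@5, PKG13@1, PKG14@4: h1:9  h2:9  h3:9  h4:8  h5:5  h6:2 — peak 9.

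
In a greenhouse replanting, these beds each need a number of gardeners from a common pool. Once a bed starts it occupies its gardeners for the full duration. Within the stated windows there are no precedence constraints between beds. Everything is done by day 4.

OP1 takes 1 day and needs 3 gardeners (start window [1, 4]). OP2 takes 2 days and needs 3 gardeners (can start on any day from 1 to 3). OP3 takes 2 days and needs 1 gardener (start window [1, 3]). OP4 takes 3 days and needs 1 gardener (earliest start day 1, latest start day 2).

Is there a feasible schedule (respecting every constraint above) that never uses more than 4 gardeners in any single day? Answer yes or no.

yes

Schedule OP1@1, OP2@3, OP3@1, OP4@2: d1:4  d2:2  d3:4  d4:4 — peak 4 ≤ 4.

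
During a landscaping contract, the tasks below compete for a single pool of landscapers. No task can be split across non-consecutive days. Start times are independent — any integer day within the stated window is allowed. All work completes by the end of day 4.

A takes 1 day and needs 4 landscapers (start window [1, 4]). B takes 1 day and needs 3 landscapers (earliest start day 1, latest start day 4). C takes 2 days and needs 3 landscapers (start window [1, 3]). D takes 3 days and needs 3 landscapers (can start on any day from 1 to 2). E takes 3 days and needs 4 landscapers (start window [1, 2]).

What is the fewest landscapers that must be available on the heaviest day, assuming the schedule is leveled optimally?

Early-start (A@1, B@1, C@1, D@1, E@1) gives peak 17: d1:17  d2:10  d3:7  d4:0.
Shift D→2, E→2.
Schedule A@1, B@1, C@1, D@2, E@2: d1:10  d2:10  d3:7  d4:7 — peak 10.

10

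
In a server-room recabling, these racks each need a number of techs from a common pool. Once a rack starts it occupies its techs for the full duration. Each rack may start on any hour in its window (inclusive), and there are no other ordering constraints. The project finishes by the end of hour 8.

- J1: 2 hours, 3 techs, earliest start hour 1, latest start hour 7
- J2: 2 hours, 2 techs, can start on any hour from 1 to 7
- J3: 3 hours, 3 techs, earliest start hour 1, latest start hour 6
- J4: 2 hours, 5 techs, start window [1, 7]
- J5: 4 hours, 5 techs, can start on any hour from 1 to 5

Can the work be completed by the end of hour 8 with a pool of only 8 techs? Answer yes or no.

Schedule J1@1, J2@1, J3@1, J4@3, J5@5: h1:8  h2:8  h3:8  h4:5  h5:5  h6:5  h7:5  h8:5 — peak 8 ≤ 8.

yes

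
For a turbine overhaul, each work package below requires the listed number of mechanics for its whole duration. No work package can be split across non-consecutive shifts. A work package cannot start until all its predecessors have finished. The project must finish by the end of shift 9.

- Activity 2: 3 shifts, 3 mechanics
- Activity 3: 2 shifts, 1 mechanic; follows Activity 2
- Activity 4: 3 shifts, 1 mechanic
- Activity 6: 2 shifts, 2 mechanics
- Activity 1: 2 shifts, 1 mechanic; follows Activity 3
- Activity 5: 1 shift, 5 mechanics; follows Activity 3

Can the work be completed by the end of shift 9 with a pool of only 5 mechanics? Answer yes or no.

yes

Schedule Activity 2@1, Activity 3@4, Activity 4@1, Activity 6@4, Activity 1@6, Activity 5@8: s1:4  s2:4  s3:4  s4:3  s5:3  s6:1  s7:1  s8:5  s9:0 — peak 5 ≤ 5.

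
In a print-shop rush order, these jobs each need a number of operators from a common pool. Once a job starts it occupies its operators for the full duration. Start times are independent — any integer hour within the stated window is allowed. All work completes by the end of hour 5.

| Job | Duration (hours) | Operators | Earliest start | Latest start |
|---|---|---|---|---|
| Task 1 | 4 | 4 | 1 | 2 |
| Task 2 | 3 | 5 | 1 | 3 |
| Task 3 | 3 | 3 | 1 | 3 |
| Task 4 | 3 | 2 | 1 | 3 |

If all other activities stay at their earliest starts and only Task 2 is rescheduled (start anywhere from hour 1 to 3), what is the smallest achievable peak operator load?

14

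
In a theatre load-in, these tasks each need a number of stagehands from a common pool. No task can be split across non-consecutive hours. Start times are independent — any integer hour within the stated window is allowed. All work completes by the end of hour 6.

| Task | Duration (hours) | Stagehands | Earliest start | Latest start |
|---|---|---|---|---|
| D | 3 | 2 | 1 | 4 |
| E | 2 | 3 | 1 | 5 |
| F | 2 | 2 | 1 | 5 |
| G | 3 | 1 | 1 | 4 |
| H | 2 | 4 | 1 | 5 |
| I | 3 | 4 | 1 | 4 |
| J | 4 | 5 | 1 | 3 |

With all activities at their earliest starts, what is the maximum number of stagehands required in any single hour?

21

Early-start schedule: D@1, E@1, F@1, G@1, H@1, I@1, J@1.
Load per hour: hour 1: 21, hour 2: 21, hour 3: 12, hour 4: 5, hour 5: 0, hour 6: 0.
Peak is 21.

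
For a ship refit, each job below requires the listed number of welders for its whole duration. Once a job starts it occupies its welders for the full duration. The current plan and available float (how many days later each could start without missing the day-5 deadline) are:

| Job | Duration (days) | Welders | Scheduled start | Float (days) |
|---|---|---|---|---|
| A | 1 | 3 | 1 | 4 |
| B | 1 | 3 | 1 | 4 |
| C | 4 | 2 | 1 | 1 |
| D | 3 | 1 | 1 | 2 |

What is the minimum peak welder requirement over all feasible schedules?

5

Early-start (A@1, B@1, C@1, D@1) gives peak 9: d1:9  d2:3  d3:3  d4:2  d5:0.
Shift B→2, D→3.
Schedule A@1, B@2, C@1, D@3: d1:5  d2:5  d3:3  d4:3  d5:1 — peak 5.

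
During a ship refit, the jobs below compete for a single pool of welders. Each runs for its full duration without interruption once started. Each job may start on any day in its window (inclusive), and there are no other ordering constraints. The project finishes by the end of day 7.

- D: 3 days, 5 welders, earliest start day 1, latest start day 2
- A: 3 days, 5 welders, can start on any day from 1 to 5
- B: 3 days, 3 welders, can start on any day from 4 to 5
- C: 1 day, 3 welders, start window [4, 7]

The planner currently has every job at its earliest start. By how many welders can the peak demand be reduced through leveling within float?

2

Early-start peak: d1:10  d2:10  d3:10  d4:6  d5:3  d6:3  d7:0 ⇒ 10.
Leveled (D@1, A@4, B@4, C@7): d1:5  d2:5  d3:5  d4:8  d5:8  d6:8  d7:3 ⇒ 8.
Reduction 10 − 8 = 2.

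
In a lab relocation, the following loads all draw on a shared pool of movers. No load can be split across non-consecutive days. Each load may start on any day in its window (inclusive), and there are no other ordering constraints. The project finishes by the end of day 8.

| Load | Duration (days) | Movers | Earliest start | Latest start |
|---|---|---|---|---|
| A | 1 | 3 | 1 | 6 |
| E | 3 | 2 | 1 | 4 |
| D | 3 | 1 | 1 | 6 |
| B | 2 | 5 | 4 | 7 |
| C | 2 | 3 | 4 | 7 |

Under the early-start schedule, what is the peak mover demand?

8

Early-start schedule: A@1, E@1, D@1, B@4, C@4.
Load per day: day 1: 6, day 2: 3, day 3: 3, day 4: 8, day 5: 8, day 6: 0, day 7: 0, day 8: 0.
Peak is 8.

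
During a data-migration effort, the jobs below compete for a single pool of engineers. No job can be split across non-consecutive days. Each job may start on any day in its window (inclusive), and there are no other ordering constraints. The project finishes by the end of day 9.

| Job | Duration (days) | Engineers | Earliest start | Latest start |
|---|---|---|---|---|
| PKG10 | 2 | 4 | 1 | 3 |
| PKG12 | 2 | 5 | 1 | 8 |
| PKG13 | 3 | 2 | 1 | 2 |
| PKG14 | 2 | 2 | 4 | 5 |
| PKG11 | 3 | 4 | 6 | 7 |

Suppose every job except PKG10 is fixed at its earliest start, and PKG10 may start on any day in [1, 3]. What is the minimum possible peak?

7

PKG10@1: d1:11  d2:11  d3:2  d4:2  d5:2  d6:4  d7:4  d8:4  d9:0 → peak 11
PKG10@2: d1:7  d2:11  d3:6  d4:2  d5:2  d6:4  d7:4  d8:4  d9:0 → peak 11
PKG10@3: d1:7  d2:7  d3:6  d4:6  d5:2  d6:4  d7:4  d8:4  d9:0 → peak 7
Best is PKG10@3, peak 7.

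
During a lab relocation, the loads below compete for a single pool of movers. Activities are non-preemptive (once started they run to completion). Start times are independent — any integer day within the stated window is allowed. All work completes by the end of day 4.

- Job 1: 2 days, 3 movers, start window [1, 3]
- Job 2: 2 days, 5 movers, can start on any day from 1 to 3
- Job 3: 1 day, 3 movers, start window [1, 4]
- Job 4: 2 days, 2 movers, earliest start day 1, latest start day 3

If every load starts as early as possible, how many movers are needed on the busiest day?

Early-start schedule: Job 1@1, Job 2@1, Job 3@1, Job 4@1.
Load per day: day 1: 13, day 2: 10, day 3: 0, day 4: 0.
Peak is 13.

13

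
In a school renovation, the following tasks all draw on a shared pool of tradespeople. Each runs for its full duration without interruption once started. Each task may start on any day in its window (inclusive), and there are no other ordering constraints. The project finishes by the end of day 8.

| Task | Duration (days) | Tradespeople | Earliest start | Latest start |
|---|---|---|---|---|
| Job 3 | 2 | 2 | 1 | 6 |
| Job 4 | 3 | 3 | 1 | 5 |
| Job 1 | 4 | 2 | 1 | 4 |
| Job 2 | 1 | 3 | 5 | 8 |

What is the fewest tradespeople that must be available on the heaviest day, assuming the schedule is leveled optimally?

4

Early-start (Job 3@1, Job 4@1, Job 1@1, Job 2@5) gives peak 7: d1:7  d2:7  d3:5  d4:2  d5:3  d6:0  d7:0  d8:0.
Shift Job 4→5, Job 2→8.
Schedule Job 3@1, Job 4@5, Job 1@1, Job 2@8: d1:4  d2:4  d3:2  d4:2  d5:3  d6:3  d7:3  d8:3 — peak 4.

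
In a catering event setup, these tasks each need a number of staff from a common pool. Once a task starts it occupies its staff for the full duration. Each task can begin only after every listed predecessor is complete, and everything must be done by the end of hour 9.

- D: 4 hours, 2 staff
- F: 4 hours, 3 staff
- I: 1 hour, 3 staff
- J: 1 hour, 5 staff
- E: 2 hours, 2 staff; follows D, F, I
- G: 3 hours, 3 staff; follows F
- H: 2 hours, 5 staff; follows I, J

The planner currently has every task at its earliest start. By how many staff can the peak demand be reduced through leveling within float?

Early-start peak: h1:13  h2:10  h3:10  h4:5  h5:5  h6:5  h7:3  h8:0  h9:0 ⇒ 13.
Leveled (D@1, F@1, I@1, J@5, E@5, G@6, H@7): h1:8  h2:5  h3:5  h4:5  h5:7  h6:5  h7:8  h8:8  h9:0 ⇒ 8.
Reduction 13 − 8 = 5.

5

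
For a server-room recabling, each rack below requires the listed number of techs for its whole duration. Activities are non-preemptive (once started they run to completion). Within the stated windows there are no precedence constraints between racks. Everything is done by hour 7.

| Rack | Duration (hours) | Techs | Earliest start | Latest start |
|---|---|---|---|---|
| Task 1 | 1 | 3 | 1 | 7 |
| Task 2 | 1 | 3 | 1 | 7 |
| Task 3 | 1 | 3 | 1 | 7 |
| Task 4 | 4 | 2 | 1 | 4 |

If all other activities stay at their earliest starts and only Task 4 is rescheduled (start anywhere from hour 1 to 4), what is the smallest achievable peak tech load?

9

Task 4@1: h1:11  h2:2  h3:2  h4:2  h5:0  h6:0  h7:0 → peak 11
Task 4@2: h1:9  h2:2  h3:2  h4:2  h5:2  h6:0  h7:0 → peak 9
Task 4@3: h1:9  h2:0  h3:2  h4:2  h5:2  h6:2  h7:0 → peak 9
Task 4@4: h1:9  h2:0  h3:0  h4:2  h5:2  h6:2  h7:2 → peak 9
Best is Task 4@2, peak 9.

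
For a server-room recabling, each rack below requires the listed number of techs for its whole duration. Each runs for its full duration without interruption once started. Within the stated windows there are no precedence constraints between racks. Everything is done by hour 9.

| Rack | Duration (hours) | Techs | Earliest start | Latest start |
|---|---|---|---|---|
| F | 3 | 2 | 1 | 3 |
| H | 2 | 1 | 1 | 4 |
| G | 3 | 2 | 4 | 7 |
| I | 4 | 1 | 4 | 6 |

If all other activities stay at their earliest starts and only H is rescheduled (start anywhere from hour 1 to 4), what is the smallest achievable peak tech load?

3

H@1: h1:3  h2:3  h3:2  h4:3  h5:3  h6:3  h7:1  h8:0  h9:0 → peak 3
H@2: h1:2  h2:3  h3:3  h4:3  h5:3  h6:3  h7:1  h8:0  h9:0 → peak 3
H@3: h1:2  h2:2  h3:3  h4:4  h5:3  h6:3  h7:1  h8:0  h9:0 → peak 4
H@4: h1:2  h2:2  h3:2  h4:4  h5:4  h6:3  h7:1  h8:0  h9:0 → peak 4
Best is H@1, peak 3.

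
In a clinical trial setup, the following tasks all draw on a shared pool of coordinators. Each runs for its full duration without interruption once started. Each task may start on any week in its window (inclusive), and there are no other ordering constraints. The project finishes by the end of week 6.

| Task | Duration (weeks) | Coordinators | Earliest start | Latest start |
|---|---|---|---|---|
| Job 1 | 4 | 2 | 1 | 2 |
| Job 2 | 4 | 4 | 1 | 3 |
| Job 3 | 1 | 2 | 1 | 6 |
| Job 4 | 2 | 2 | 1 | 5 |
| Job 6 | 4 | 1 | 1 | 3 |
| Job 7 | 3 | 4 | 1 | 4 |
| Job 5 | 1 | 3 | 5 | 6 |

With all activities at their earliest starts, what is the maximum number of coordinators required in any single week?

Early-start schedule: Job 1@1, Job 2@1, Job 3@1, Job 4@1, Job 6@1, Job 7@1, Job 5@5.
Load per week: week 1: 15, week 2: 13, week 3: 11, week 4: 7, week 5: 3, week 6: 0.
Peak is 15.

15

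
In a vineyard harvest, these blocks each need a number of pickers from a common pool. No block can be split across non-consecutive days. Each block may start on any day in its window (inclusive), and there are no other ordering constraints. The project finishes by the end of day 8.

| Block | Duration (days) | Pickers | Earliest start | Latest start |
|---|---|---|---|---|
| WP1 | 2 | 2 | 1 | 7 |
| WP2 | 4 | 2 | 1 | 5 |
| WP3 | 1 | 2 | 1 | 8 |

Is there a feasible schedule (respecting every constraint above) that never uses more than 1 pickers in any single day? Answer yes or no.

no

Total picker-days = 14; over 8 days the average is 14/8 > 1, so some day must exceed 1.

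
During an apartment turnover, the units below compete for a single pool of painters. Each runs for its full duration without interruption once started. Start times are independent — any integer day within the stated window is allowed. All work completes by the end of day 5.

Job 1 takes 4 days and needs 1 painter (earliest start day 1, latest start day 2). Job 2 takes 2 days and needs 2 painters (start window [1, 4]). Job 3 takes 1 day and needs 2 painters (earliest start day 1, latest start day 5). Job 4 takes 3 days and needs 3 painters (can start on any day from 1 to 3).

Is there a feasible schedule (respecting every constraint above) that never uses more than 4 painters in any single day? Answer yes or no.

Schedule Job 1@1, Job 2@4, Job 3@5, Job 4@1: d1:4  d2:4  d3:4  d4:3  d5:4 — peak 4 ≤ 4.

yes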